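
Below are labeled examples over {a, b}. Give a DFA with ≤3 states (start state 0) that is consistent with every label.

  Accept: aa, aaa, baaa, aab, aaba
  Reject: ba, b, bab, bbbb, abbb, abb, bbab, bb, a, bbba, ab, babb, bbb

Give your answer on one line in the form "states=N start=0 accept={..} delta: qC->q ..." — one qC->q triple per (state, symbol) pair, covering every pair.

Fold the examples into a partial DFA from state 0: repeatedly fix the first undefined (state, symbol) met by the shortest-then-alphabetical prefix, trying targets in increasing order and rejecting any under which an Accept and a Reject string meet in one state with the same remainder; add a state when all current targets are rejected. Accepting states are where Accept strings end.
a: 0a undefined. 0a->0: no, aa/a meet in 0. Open state 1: 0a->1.
b: 0b undefined. 0b->0: ok.
aa: 1a undefined. 1a->0: no, aa/b meet in 0. 1a->1: no, aa/ba meet in 1. Open state 2: 1a->2.
ab: 1b undefined. 1b->0: ok.
aaa: 2a undefined. 2a->0: no, aaa/b meet in 0. 2a->1: no, aaa/ba meet in 1. 2a->2: ok.
aab: 2b undefined. 2b->0: no, aab/b meet in 0. 2b->1: no, aab/ba meet in 1. 2b->2: ok.
All examples now run through 3 states with every (state, symbol) defined. Accept strings end in {2}, Reject strings end in {0,1}; accept={2}.

states=3 start=0 accept={2} delta: 0a->1 0b->0 1a->2 1b->0 2a->2 2b->2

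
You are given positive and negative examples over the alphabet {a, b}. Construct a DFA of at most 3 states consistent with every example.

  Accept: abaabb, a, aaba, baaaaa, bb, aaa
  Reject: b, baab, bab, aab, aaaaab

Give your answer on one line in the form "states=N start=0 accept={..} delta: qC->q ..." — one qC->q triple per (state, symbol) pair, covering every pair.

states=2 start=0 accept={0} delta: 0a->0 0b->1 1a->0 1b->0

State merging on the prefix tree: take the shortest (then alphabetical) example prefix whose next move is undefined and point that move at state 0, else 1, else 2, ...; a target is out if some Accept/Reject pair would then sit in one state with the same input left (inseparable). If every existing state is out, open a new one.
a: 0a undefined. 0a->0: ok.
b: 0b undefined. 0b->0: no, abaabb/b meet in 0. Open state 1: 0b->1.
ba: 1a undefined. 1a->0: ok.
bb: 1b undefined. 1b->0: ok.
All examples now run through 2 states with every (state, symbol) defined. Accept strings end in {0}, Reject strings end in {1}; accept={0}.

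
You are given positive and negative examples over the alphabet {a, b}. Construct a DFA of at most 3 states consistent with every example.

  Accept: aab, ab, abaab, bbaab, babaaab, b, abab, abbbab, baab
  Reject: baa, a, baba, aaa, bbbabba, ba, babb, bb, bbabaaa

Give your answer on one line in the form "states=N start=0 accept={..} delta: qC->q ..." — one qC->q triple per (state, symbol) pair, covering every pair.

Fold the examples into a partial DFA from state 0: repeatedly fix the first undefined (state, symbol) met by the shortest-then-alphabetical prefix, trying targets in increasing order and rejecting any under which an Accept and a Reject string meet in one state with the same remainder; add a state when all current targets are rejected. Accepting states are where Accept strings end.
a: 0a undefined. 0a->0: ok.
b: 0b undefined. 0b->0: no, aab/baa meet in 0. Open state 1: 0b->1.
ba: 1a undefined. 1a->0: ok.
bb: 1b undefined. 1b->0: ok.
All examples now run through 2 states with every (state, symbol) defined. Accept strings end in {1}, Reject strings end in {0}; accept={1}.

states=2 start=0 accept={1} delta: 0a->0 0b->1 1a->0 1b->0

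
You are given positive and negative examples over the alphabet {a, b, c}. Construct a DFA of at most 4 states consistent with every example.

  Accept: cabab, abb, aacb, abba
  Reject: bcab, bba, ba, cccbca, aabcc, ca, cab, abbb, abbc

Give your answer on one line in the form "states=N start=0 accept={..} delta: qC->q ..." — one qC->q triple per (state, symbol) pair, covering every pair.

Grow the machine one transition at a time. Run the examples from 0; the earliest place one falls off (shortest prefix, ties alphabetical) gets sent to the lowest-numbered state that keeps every Accept/Reject pair distinguishable — a pair clashes when both reach the same state with identical unread suffix — and to a fresh state only if none does.
a: 0a undefined. 0a->0: no, abba/bba meet in 0 with "bba" left. Open state 1: 0a->1.
b: 0b undefined. 0b->0: ok.
c: 0c undefined. 0c->0: ok.
aa: 1a undefined. 1a->0: no, aacb/aabcc meet in 0. 1a->1: ok.
ab: 1b undefined. 1b->0: no, cabab/bcab meet in 0. 1b->1: no, cabab/bcab meet in 1. Open state 2: 1b->2.
aac: 1c undefined. 1c->0: ok.
abb: 2b undefined. 2b->0: no, abb/abbb meet in 0. 2b->1: no, abb/bba meet in 1. 2b->2: no, abb/bcab meet in 2. Open state 3: 2b->3.
aabc: 2c undefined. 2c->0: no, aacb/aabcc meet in 0. 2c->1: no, aacb/aabcc meet in 0. 2c->2: ok.
abba: 3a undefined. 3a->0: ok.
abbb: 3b undefined. 3b->0: no, aacb/abbb meet in 0. 3b->1: ok.
abbc: 3c undefined. 3c->0: no, aacb/abbc meet in 0. 3c->1: ok.
caba: 2a undefined. 2a->0: ok.
All examples now run through 4 states with every (state, symbol) defined. Accept strings end in {0,3}, Reject strings end in {1,2}; accept={0,3}.

states=4 start=0 accept={0,3} delta: 0a->1 0b->0 0c->0 1a->1 1b->2 1c->0 2a->0 2b->3 2c->2 3a->0 3b->1 3c->1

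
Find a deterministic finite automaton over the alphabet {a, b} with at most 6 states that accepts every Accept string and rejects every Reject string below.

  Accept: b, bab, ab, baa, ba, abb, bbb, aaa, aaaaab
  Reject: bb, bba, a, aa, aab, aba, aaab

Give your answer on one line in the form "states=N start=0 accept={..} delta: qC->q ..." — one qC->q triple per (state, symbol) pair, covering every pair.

Fold the examples into a partial DFA from state 0: repeatedly fix the first undefined (state, symbol) met by the shortest-then-alphabetical prefix, trying targets in increasing order and rejecting any under which an Accept and a Reject string meet in one state with the same remainder; add a state when all current targets are rejected. Accepting states are where Accept strings end.
a: 0a undefined. 0a->0: no, b/aab meet in 0 with "b" left. Open state 1: 0a->1.
b: 0b undefined. 0b->0: no, b/bb meet in 0. 0b->1: no, b/a meet in 1. Open state 2: 0b->2.
aa: 1a undefined. 1a->0: no, b/aab meet in 2. 1a->1: no, ab/aab meet in 1 with "b" left. 1a->2: no, b/aa meet in 2. Open state 3: 1a->3.
ab: 1b undefined. 1b->0: ok.
ba: 2a undefined. 2a->0: no, baa/a meet in 1. 2a->1: no, baa/aa meet in 3. 2a->2: no, bab/bb meet in 2 with "b" left. 2a->3: no, bab/aab meet in 3 with "b" left. Open state 4: 2a->4.
bb: 2b undefined. 2b->0: no, ab/bb meet in 0. 2b->1: ok.
aaa: 3a undefined. 3a->0: no, b/aaab meet in 2. 3a->1: no, ab/aaab meet in 0. 3a->2: ok.
aab: 3b undefined. 3b->0: no, ab/aab meet in 0. 3b->1: ok.
baa: 4a undefined. 4a->0: ok.
bab: 4b undefined. 4b->0: ok.
All examples now run through 5 states with every (state, symbol) defined. Accept strings end in {0,2,4}, Reject strings end in {1,3}; accept={0,2,4}.

states=5 start=0 accept={0,2,4} delta: 0a->1 0b->2 1a->3 1b->0 2a->4 2b->1 3a->2 3b->1 4a->0 4b->0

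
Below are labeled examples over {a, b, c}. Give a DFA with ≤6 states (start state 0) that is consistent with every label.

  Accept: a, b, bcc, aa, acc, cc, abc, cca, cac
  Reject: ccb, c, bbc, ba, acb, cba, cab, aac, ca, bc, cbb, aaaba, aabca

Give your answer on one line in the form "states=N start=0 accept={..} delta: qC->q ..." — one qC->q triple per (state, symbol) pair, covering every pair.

states=4 start=0 accept={0,1,2} delta: 0a->1 0b->2 0c->3 1a->0 1b->3 1c->1 2a->3 2b->0 2c->3 3a->3 3b->3 3c->1

Fold the examples into a partial DFA from state 0: repeatedly fix the first undefined (state, symbol) met by the shortest-then-alphabetical prefix, trying targets in increasing order and rejecting any under which an Accept and a Reject string meet in one state with the same remainder; add a state when all current targets are rejected. Accepting states are where Accept strings end.
a: 0a undefined. 0a->0: no, abc/bc meet in 0 with "bc" left. Open state 1: 0a->1.
b: 0b undefined. 0b->0: no, a/ba meet in 1. 0b->1: no, aa/ba meet in 1 with "a" left. Open state 2: 0b->2.
c: 0c undefined. 0c->0: no, a/ca meet in 1. 0c->1: no, a/c meet in 1. 0c->2: no, b/c meet in 2. Open state 3: 0c->3.
aa: 1a undefined. 1a->0: ok.
ab: 1b undefined. 1b->0: no, a/aaaba meet in 1. 1b->1: no, aa/aaaba meet in 0. 1b->2: no, abc/bc meet in 2 with "c" left. 1b->3: ok.
ac: 1c undefined. 1c->0: no, b/acb meet in 2. 1c->1: ok.
ba: 2a undefined. 2a->0: no, aa/ba meet in 0. 2a->1: no, a/ba meet in 1. 2a->2: no, b/ba meet in 2. 2a->3: ok.
bb: 2b undefined. 2b->0: ok.
bc: 2c undefined. 2c->0: no, a/aabca meet in 1. 2c->1: no, a/bc meet in 1. 2c->2: no, b/bc meet in 2. 2c->3: ok.
ca: 3a undefined. 3a->0: no, b/cab meet in 2. 3a->1: no, a/ca meet in 1. 3a->2: no, b/ca meet in 2. 3a->3: ok.
cb: 3b undefined. 3b->0: no, a/cba meet in 1. 3b->1: no, a/cab meet in 1. 3b->2: no, b/cab meet in 2. 3b->3: ok.
cc: 3c undefined. 3c->0: no, b/ccb meet in 2. 3c->1: ok.
All examples now run through 4 states with every (state, symbol) defined. Accept strings end in {0,1,2}, Reject strings end in {3}; accept={0,1,2}.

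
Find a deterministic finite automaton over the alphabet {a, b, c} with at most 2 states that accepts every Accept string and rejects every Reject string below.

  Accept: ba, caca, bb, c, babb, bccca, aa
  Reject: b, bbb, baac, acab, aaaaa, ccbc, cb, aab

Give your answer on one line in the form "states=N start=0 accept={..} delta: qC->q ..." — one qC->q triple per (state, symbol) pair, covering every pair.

states=2 start=0 accept={0} delta: 0a->1 0b->1 0c->0 1a->0 1b->0 1c->1

Fold the examples into a partial DFA from state 0: repeatedly fix the first undefined (state, symbol) met by the shortest-then-alphabetical prefix, trying targets in increasing order and rejecting any under which an Accept and a Reject string meet in one state with the same remainder; add a state when all current targets are rejected. Accepting states are where Accept strings end.
a: 0a undefined. 0a->0: no, aa/aaaaa meet in 0. Open state 1: 0a->1.
b: 0b undefined. 0b->0: no, bb/b meet in 0. 0b->1: ok.
c: 0c undefined. 0c->0: ok.
aa: 1a undefined. 1a->0: ok.
ac: 1c undefined. 1c->0: no, ba/baac meet in 0. 1c->1: ok.
bb: 1b undefined. 1b->0: ok.
All examples now run through 2 states with every (state, symbol) defined. Accept strings end in {0}, Reject strings end in {1}; accept={0}.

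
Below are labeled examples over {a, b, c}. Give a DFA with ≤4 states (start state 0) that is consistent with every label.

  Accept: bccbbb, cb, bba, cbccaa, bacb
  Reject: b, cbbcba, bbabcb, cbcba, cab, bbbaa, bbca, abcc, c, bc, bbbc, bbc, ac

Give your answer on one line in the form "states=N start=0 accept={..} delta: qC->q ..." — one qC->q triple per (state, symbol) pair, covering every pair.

states=4 start=0 accept={2} delta: 0a->0 0b->1 0c->1 1a->0 1b->2 1c->0 2a->2 2b->1 2c->3 3a->0 3b->0 3c->2

Grow the machine one transition at a time. Run the examples from 0; the earliest place one falls off (shortest prefix, ties alphabetical) gets sent to the lowest-numbered state that keeps every Accept/Reject pair distinguishable — a pair clashes when both reach the same state with identical unread suffix — and to a fresh state only if none does.
a: 0a undefined. 0a->0: ok.
b: 0b undefined. 0b->0: no, cb/bbabcb meet in 0 with "cb" left. Open state 1: 0b->1.
c: 0c undefined. 0c->0: no, cb/b meet in 1. 0c->1: ok.
ba: 1a undefined. 1a->0: ok.
bb: 1b undefined. 1b->0: no, cb/cbcba meet in 0. 1b->1: no, cb/b meet in 1. Open state 2: 1b->2.
bc: 1c undefined. 1c->0: ok.
bba: 2a undefined. 2a->0: no, bba/bc meet in 0. 2a->1: no, bba/b meet in 1. 2a->2: ok.
bbb: 2b undefined. 2b->0: no, bccbbb/b meet in 1. 2b->1: ok.
bbc: 2c undefined. 2c->0: no, cbccaa/cbbcba meet in 0. 2c->1: no, bccbbb/cbcba meet in 2. 2c->2: no, bccbbb/bbca meet in 2. Open state 3: 2c->3.
bbca: 3a undefined. 3a->0: ok.
cbcb: 3b undefined. 3b->0: ok.
cbcc: 3c undefined. 3c->0: no, cbccaa/cbbcba meet in 0. 3c->1: no, cbccaa/cbbcba meet in 0. 3c->2: ok.
All examples now run through 4 states with every (state, symbol) defined. Accept strings end in {2}, Reject strings end in {0,1,3}; accept={2}.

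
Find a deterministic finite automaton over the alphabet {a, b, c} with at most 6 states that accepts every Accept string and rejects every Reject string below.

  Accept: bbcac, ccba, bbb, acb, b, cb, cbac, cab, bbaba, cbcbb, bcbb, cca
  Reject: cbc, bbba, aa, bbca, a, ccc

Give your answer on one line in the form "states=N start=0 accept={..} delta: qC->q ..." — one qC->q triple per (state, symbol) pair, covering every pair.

states=4 start=0 accept={1,2,3} delta: 0a->0 0b->1 0c->1 1a->0 1b->2 1c->3 2a->1 2b->1 2c->0 3a->1 3b->2 3c->0

Fold the examples into a partial DFA from state 0: repeatedly fix the first undefined (state, symbol) met by the shortest-then-alphabetical prefix, trying targets in increasing order and rejecting any under which an Accept and a Reject string meet in one state with the same remainder; add a state when all current targets are rejected. Accepting states are where Accept strings end.
a: 0a undefined. 0a->0: ok.
b: 0b undefined. 0b->0: no, bbb/bbba meet in 0. Open state 1: 0b->1.
c: 0c undefined. 0c->0: no, cca/aa meet in 0. 0c->1: ok.
bb: 1b undefined. 1b->0: no, bbb/cbc meet in 1. 1b->1: no, cca/bbca meet in 1 with "ca" left. Open state 2: 1b->2.
bc: 1c undefined. 1c->0: no, b/ccc meet in 1. 1c->1: no, b/ccc meet in 1. 1c->2: no, ccba/bbba meet in 2 with "ba" left. Open state 3: 1c->3.
ca: 1a undefined. 1a->0: ok.
bba: 2a undefined. 2a->0: no, bbaba/aa meet in 0. 2a->1: ok.
bbb: 2b undefined. 2b->0: no, bbb/bbba meet in 0. 2b->1: ok.
bbc: 2c undefined. 2c->0: ok.
bcb: 3b undefined. 3b->0: no, ccba/cbc meet in 0. 3b->1: no, ccba/cbc meet in 0. 3b->2: ok.
cca: 3a undefined. 3a->0: no, cca/cbc meet in 0. 3a->1: ok.
ccc: 3c undefined. 3c->0: ok.
All examples now run through 4 states with every (state, symbol) defined. Accept strings end in {1,2,3}, Reject strings end in {0}; accept={1,2,3}.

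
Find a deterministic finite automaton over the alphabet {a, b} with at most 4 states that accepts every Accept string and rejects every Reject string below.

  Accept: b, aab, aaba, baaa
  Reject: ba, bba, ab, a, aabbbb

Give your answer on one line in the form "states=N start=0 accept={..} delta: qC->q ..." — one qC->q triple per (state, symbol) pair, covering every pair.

Fold the examples into a partial DFA from state 0: repeatedly fix the first undefined (state, symbol) met by the shortest-then-alphabetical prefix, trying targets in increasing order and rejecting any under which an Accept and a Reject string meet in one state with the same remainder; add a state when all current targets are rejected. Accepting states are where Accept strings end.
a: 0a undefined. 0a->0: no, b/ab meet in 0 with "b" left. Open state 1: 0a->1.
b: 0b undefined. 0b->0: ok.
aa: 1a undefined. 1a->0: no, b/aabbbb meet in 0. 1a->1: no, aab/ab meet in 1 with "b" left. Open state 2: 1a->2.
ab: 1b undefined. 1b->0: no, b/ab meet in 0. 1b->1: ok.
aab: 2b undefined. 2b->0: no, b/aabbbb meet in 0. 2b->1: no, aab/ba meet in 1. 2b->2: no, aab/aabbbb meet in 2. Open state 3: 2b->3.
aaba: 3a undefined. 3a->0: ok.
aabb: 3b undefined. 3b->0: no, b/aabbbb meet in 0. 3b->1: ok.
baaa: 2a undefined. 2a->0: ok.
All examples now run through 4 states with every (state, symbol) defined. Accept strings end in {0,3}, Reject strings end in {1}; accept={0,3}.

states=4 start=0 accept={0,3} delta: 0a->1 0b->0 1a->2 1b->1 2a->0 2b->3 3a->0 3b->1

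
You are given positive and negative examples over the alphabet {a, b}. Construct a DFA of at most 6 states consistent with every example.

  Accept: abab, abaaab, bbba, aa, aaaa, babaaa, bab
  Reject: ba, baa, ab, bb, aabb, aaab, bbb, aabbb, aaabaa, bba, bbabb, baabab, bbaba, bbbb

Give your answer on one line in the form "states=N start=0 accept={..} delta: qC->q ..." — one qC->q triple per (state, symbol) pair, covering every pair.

State merging on the prefix tree: take the shortest (then alphabetical) example prefix whose next move is undefined and point that move at state 0, else 1, else 2, ...; a target is out if some Accept/Reject pair would then sit in one state with the same input left (inseparable). If every existing state is out, open a new one.
a: 0a undefined. 0a->0: ok.
b: 0b undefined. 0b->0: no, abab/ba meet in 0. Open state 1: 0b->1.
ba: 1a undefined. 1a->0: no, abab/ab meet in 1. 1a->1: no, abab/bb meet in 1 with "b" left. Open state 2: 1a->2.
bb: 1b undefined. 1b->0: no, bbba/ba meet in 2. 1b->1: no, bbba/ba meet in 2. 1b->2: no, abab/bbb meet in 2 with "b" left. Open state 3: 1b->3.
baa: 2a undefined. 2a->0: no, abab/baabab meet in 2 with "b" left. 2a->1: ok.
bab: 2b undefined. 2b->0: ok.
bba: 3a undefined. 3a->0: no, abab/bba meet in 0. 3a->1: ok.
bbb: 3b undefined. 3b->0: no, abab/bbb meet in 0. 3b->1: no, bbba/ba meet in 2. 3b->2: no, abab/bbbb meet in 0. 3b->3: no, bbba/baa meet in 1. Open state 4: 3b->4.
bbba: 4a undefined. 4a->0: ok.
bbbb: 4b undefined. 4b->0: no, abab/bbbb meet in 0. 4b->1: ok.
All examples now run through 5 states with every (state, symbol) defined. Accept strings end in {0}, Reject strings end in {1,2,3,4}; accept={0}.

states=5 start=0 accept={0} delta: 0a->0 0b->1 1a->2 1b->3 2a->1 2b->0 3a->1 3b->4 4a->0 4b->1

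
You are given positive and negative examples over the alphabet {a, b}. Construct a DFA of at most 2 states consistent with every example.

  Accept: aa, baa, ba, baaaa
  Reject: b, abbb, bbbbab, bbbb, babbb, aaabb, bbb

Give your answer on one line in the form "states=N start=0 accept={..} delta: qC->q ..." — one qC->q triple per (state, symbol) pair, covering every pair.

Fold the examples into a partial DFA from state 0: repeatedly fix the first undefined (state, symbol) met by the shortest-then-alphabetical prefix, trying targets in increasing order and rejecting any under which an Accept and a Reject string meet in one state with the same remainder; add a state when all current targets are rejected. Accepting states are where Accept strings end.
a: 0a undefined. 0a->0: ok.
b: 0b undefined. 0b->0: no, aa/b meet in 0. Open state 1: 0b->1.
ba: 1a undefined. 1a->0: ok.
bb: 1b undefined. 1b->0: no, aa/bbbb meet in 0. 1b->1: ok.
All examples now run through 2 states with every (state, symbol) defined. Accept strings end in {0}, Reject strings end in {1}; accept={0}.

states=2 start=0 accept={0} delta: 0a->0 0b->1 1a->0 1b->1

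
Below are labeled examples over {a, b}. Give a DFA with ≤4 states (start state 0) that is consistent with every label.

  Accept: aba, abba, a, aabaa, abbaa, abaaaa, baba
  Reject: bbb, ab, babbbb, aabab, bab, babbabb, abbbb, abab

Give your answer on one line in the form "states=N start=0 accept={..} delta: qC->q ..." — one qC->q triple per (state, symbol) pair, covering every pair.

Fold the examples into a partial DFA from state 0: repeatedly fix the first undefined (state, symbol) met by the shortest-then-alphabetical prefix, trying targets in increasing order and rejecting any under which an Accept and a Reject string meet in one state with the same remainder; add a state when all current targets are rejected. Accepting states are where Accept strings end.
a: 0a undefined. 0a->0: ok.
b: 0b undefined. 0b->0: no, aba/bbb meet in 0. Open state 1: 0b->1.
ba: 1a undefined. 1a->0: ok.
bb: 1b undefined. 1b->0: no, aba/babbbb meet in 0. 1b->1: ok.
All examples now run through 2 states with every (state, symbol) defined. Accept strings end in {0}, Reject strings end in {1}; accept={0}.

states=2 start=0 accept={0} delta: 0a->0 0b->1 1a->0 1b->1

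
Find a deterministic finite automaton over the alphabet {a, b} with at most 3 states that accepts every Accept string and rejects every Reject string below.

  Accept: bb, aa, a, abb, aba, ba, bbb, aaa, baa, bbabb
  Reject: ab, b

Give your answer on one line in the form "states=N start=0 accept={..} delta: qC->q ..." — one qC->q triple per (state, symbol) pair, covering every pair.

Grow the machine one transition at a time. Run the examples from 0; the earliest place one falls off (shortest prefix, ties alphabetical) gets sent to the lowest-numbered state that keeps every Accept/Reject pair distinguishable — a pair clashes when both reach the same state with identical unread suffix — and to a fresh state only if none does.
a: 0a undefined. 0a->0: ok.
b: 0b undefined. 0b->0: no, bb/ab meet in 0. Open state 1: 0b->1.
ba: 1a undefined. 1a->0: ok.
bb: 1b undefined. 1b->0: no, bbb/ab meet in 1. 1b->1: no, bb/ab meet in 1. Open state 2: 1b->2.
bba: 2a undefined. 2a->0: ok.
bbb: 2b undefined. 2b->0: ok.
All examples now run through 3 states with every (state, symbol) defined. Accept strings end in {0,2}, Reject strings end in {1}; accept={0,2}.

states=3 start=0 accept={0,2} delta: 0a->0 0b->1 1a->0 1b->2 2a->0 2b->0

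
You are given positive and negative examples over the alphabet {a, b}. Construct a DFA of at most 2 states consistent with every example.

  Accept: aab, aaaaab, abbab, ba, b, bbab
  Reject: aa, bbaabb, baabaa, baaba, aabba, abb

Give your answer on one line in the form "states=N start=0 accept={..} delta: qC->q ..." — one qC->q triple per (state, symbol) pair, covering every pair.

states=2 start=0 accept={1} delta: 0a->0 0b->1 1a->1 1b->0

Fold the examples into a partial DFA from state 0: repeatedly fix the first undefined (state, symbol) met by the shortest-then-alphabetical prefix, trying targets in increasing order and rejecting any under which an Accept and a Reject string meet in one state with the same remainder; add a state when all current targets are rejected. Accepting states are where Accept strings end.
a: 0a undefined. 0a->0: ok.
b: 0b undefined. 0b->0: no, aab/aa meet in 0. Open state 1: 0b->1.
ba: 1a undefined. 1a->0: no, ba/aa meet in 0. 1a->1: ok.
bb: 1b undefined. 1b->0: ok.
All examples now run through 2 states with every (state, symbol) defined. Accept strings end in {1}, Reject strings end in {0}; accept={1}.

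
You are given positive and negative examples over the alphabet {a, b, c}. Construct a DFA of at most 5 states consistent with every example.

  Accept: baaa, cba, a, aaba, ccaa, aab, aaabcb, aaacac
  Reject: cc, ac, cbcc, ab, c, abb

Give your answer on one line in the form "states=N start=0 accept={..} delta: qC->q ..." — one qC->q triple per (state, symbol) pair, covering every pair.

Fold the examples into a partial DFA from state 0: repeatedly fix the first undefined (state, symbol) met by the shortest-then-alphabetical prefix, trying targets in increasing order and rejecting any under which an Accept and a Reject string meet in one state with the same remainder; add a state when all current targets are rejected. Accepting states are where Accept strings end.
a: 0a undefined. 0a->0: no, aab/ab meet in 0 with "b" left. Open state 1: 0a->1.
b: 0b undefined. 0b->0: ok.
c: 0c undefined. 0c->0: ok.
aa: 1a undefined. 1a->0: no, ccaa/cc meet in 0. 1a->1: no, aab/ab meet in 1 with "b" left. Open state 2: 1a->2.
ab: 1b undefined. 1b->0: ok.
ac: 1c undefined. 1c->0: ok.
aaa: 2a undefined. 2a->0: no, baaa/cc meet in 0. 2a->1: no, aaabcb/cc meet in 0. 2a->2: ok.
aab: 2b undefined. 2b->0: no, aab/cc meet in 0. 2b->1: no, aaabcb/cc meet in 0. 2b->2: ok.
aaac: 2c undefined. 2c->0: no, aaabcb/cc meet in 0. 2c->1: no, aaabcb/cc meet in 0. 2c->2: ok.
All examples now run through 3 states with every (state, symbol) defined. Accept strings end in {1,2}, Reject strings end in {0}; accept={1,2}.

states=3 start=0 accept={1,2} delta: 0a->1 0b->0 0c->0 1a->2 1b->0 1c->0 2a->2 2b->2 2c->2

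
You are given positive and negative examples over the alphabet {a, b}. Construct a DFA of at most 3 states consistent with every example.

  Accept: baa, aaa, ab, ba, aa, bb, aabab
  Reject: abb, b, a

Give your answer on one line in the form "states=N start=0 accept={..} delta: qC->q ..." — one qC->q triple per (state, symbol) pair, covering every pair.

states=3 start=0 accept={0,2} delta: 0a->1 0b->1 1a->2 1b->0 2a->0 2b->0

Fold the examples into a partial DFA from state 0: repeatedly fix the first undefined (state, symbol) met by the shortest-then-alphabetical prefix, trying targets in increasing order and rejecting any under which an Accept and a Reject string meet in one state with the same remainder; add a state when all current targets are rejected. Accepting states are where Accept strings end.
a: 0a undefined. 0a->0: no, aaa/a meet in 0. Open state 1: 0a->1.
b: 0b undefined. 0b->0: no, ba/a meet in 1. 0b->1: ok.
aa: 1a undefined. 1a->0: no, baa/b meet in 1. 1a->1: no, baa/b meet in 1. Open state 2: 1a->2.
ab: 1b undefined. 1b->0: ok.
aaa: 2a undefined. 2a->0: ok.
aab: 2b undefined. 2b->0: ok.
All examples now run through 3 states with every (state, symbol) defined. Accept strings end in {0,2}, Reject strings end in {1}; accept={0,2}.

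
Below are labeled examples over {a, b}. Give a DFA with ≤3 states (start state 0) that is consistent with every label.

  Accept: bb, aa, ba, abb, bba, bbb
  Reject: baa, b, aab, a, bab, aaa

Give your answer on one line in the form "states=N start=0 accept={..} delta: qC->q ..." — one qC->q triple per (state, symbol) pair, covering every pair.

Fold the examples into a partial DFA from state 0: repeatedly fix the first undefined (state, symbol) met by the shortest-then-alphabetical prefix, trying targets in increasing order and rejecting any under which an Accept and a Reject string meet in one state with the same remainder; add a state when all current targets are rejected. Accepting states are where Accept strings end.
a: 0a undefined. 0a->0: no, aa/a meet in 0. Open state 1: 0a->1.
b: 0b undefined. 0b->0: no, bb/b meet in 0. 0b->1: ok.
aa: 1a undefined. 1a->0: ok.
ab: 1b undefined. 1b->0: no, abb/baa meet in 1. 1b->1: no, bb/baa meet in 1. Open state 2: 1b->2.
abb: 2b undefined. 2b->0: ok.
bba: 2a undefined. 2a->0: ok.
All examples now run through 3 states with every (state, symbol) defined. Accept strings end in {0,2}, Reject strings end in {1}; accept={0,2}.

states=3 start=0 accept={0,2} delta: 0a->1 0b->1 1a->0 1b->2 2a->0 2b->0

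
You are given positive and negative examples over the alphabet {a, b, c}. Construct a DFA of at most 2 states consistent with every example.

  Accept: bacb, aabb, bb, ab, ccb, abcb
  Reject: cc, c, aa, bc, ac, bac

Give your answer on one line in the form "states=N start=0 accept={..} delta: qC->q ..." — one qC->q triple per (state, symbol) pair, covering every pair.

Fold the examples into a partial DFA from state 0: repeatedly fix the first undefined (state, symbol) met by the shortest-then-alphabetical prefix, trying targets in increasing order and rejecting any under which an Accept and a Reject string meet in one state with the same remainder; add a state when all current targets are rejected. Accepting states are where Accept strings end.
a: 0a undefined. 0a->0: ok.
b: 0b undefined. 0b->0: no, aabb/aa meet in 0. Open state 1: 0b->1.
c: 0c undefined. 0c->0: ok.
ba: 1a undefined. 1a->0: ok.
bb: 1b undefined. 1b->0: no, aabb/cc meet in 0. 1b->1: ok.
bc: 1c undefined. 1c->0: ok.
All examples now run through 2 states with every (state, symbol) defined. Accept strings end in {1}, Reject strings end in {0}; accept={1}.

states=2 start=0 accept={1} delta: 0a->0 0b->1 0c->0 1a->0 1b->1 1c->0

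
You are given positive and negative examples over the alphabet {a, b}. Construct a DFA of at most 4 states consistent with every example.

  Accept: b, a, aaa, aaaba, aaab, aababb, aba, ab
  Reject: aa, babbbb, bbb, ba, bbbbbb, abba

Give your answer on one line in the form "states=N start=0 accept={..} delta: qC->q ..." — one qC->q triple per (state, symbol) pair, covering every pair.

states=4 start=0 accept={1,2} delta: 0a->1 0b->1 1a->0 1b->2 2a->1 2b->3 3a->0 3b->3

State merging on the prefix tree: take the shortest (then alphabetical) example prefix whose next move is undefined and point that move at state 0, else 1, else 2, ...; a target is out if some Accept/Reject pair would then sit in one state with the same input left (inseparable). If every existing state is out, open a new one.
a: 0a undefined. 0a->0: no, a/aa meet in 0. Open state 1: 0a->1.
b: 0b undefined. 0b->0: no, b/bbb meet in 0. 0b->1: ok.
aa: 1a undefined. 1a->0: ok.
ab: 1b undefined. 1b->0: no, b/bbb meet in 1. 1b->1: no, b/babbbb meet in 1. Open state 2: 1b->2.
aba: 2a undefined. 2a->0: no, aaaba/aa meet in 0. 2a->1: ok.
abb: 2b undefined. 2b->0: no, b/babbbb meet in 1. 2b->1: no, b/bbb meet in 1. 2b->2: no, b/abba meet in 1. Open state 3: 2b->3.
abba: 3a undefined. 3a->0: ok.
bbbb: 3b undefined. 3b->0: no, aaab/bbbbbb meet in 2. 3b->1: no, b/babbbb meet in 1. 3b->2: no, aaab/babbbb meet in 2. 3b->3: ok.
All examples now run through 4 states with every (state, symbol) defined. Accept strings end in {1,2}, Reject strings end in {0,3}; accept={1,2}.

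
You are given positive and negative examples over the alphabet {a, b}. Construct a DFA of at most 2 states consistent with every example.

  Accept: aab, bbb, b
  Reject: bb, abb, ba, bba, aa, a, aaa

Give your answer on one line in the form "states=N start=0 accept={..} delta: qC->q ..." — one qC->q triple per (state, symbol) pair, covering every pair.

State merging on the prefix tree: take the shortest (then alphabetical) example prefix whose next move is undefined and point that move at state 0, else 1, else 2, ...; a target is out if some Accept/Reject pair would then sit in one state with the same input left (inseparable). If every existing state is out, open a new one.
a: 0a undefined. 0a->0: ok.
b: 0b undefined. 0b->0: no, aab/bb meet in 0. Open state 1: 0b->1.
ba: 1a undefined. 1a->0: ok.
bb: 1b undefined. 1b->0: ok.
All examples now run through 2 states with every (state, symbol) defined. Accept strings end in {1}, Reject strings end in {0}; accept={1}.

states=2 start=0 accept={1} delta: 0a->0 0b->1 1a->0 1b->0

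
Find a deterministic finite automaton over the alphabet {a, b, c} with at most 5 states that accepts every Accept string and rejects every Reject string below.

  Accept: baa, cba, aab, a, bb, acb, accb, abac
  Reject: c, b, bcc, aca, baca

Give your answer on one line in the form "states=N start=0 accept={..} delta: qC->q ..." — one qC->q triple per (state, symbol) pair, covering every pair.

Fold the examples into a partial DFA from state 0: repeatedly fix the first undefined (state, symbol) met by the shortest-then-alphabetical prefix, trying targets in increasing order and rejecting any under which an Accept and a Reject string meet in one state with the same remainder; add a state when all current targets are rejected. Accepting states are where Accept strings end.
a: 0a undefined. 0a->0: no, aab/b meet in 0 with "b" left. Open state 1: 0a->1.
b: 0b undefined. 0b->0: no, bb/b meet in 0. 0b->1: no, a/b meet in 1. Open state 2: 0b->2.
c: 0c undefined. 0c->0: ok.
aa: 1a undefined. 1a->0: no, aab/b meet in 2. 1a->1: ok.
ab: 1b undefined. 1b->0: no, aab/c meet in 0. 1b->1: ok.
ac: 1c undefined. 1c->0: no, aab/aca meet in 1. 1c->1: no, aab/aca meet in 1. 1c->2: no, cba/aca meet in 2 with "a" left. Open state 3: 1c->3.
ba: 2a undefined. 2a->0: no, baa/baca meet in 1. 2a->1: ok.
bb: 2b undefined. 2b->0: no, bb/c meet in 0. 2b->1: ok.
bc: 2c undefined. 2c->0: ok.
aca: 3a undefined. 3a->0: ok.
acb: 3b undefined. 3b->0: no, acb/c meet in 0. 3b->1: ok.
acc: 3c undefined. 3c->0: no, accb/b meet in 2. 3c->1: ok.
All examples now run through 4 states with every (state, symbol) defined. Accept strings end in {1,3}, Reject strings end in {0,2}; accept={1,3}.

states=4 start=0 accept={1,3} delta: 0a->1 0b->2 0c->0 1a->1 1b->1 1c->3 2a->1 2b->1 2c->0 3a->0 3b->1 3c->1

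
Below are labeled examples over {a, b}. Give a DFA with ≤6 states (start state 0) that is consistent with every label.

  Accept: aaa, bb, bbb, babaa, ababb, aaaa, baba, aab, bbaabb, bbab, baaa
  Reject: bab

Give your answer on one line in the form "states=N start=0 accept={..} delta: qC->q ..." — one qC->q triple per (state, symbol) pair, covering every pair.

states=4 start=0 accept={0,1} delta: 0a->0 0b->1 1a->2 1b->0 2a->0 2b->3 3a->0 3b->0

State merging on the prefix tree: take the shortest (then alphabetical) example prefix whose next move is undefined and point that move at state 0, else 1, else 2, ...; a target is out if some Accept/Reject pair would then sit in one state with the same input left (inseparable). If every existing state is out, open a new one.
a: 0a undefined. 0a->0: ok.
b: 0b undefined. 0b->0: no, aaa/bab meet in 0. Open state 1: 0b->1.
ba: 1a undefined. 1a->0: no, aab/bab meet in 1. 1a->1: no, bb/bab meet in 1 with "b" left. Open state 2: 1a->2.
bb: 1b undefined. 1b->0: ok.
baa: 2a undefined. 2a->0: ok.
bab: 2b undefined. 2b->0: no, aaa/bab meet in 0. 2b->1: no, bbb/bab meet in 1. 2b->2: no, ababb/bab meet in 2. Open state 3: 2b->3.
baba: 3a undefined. 3a->0: ok.
ababb: 3b undefined. 3b->0: ok.
All examples now run through 4 states with every (state, symbol) defined. Accept strings end in {0,1}, Reject strings end in {3}; accept={0,1}.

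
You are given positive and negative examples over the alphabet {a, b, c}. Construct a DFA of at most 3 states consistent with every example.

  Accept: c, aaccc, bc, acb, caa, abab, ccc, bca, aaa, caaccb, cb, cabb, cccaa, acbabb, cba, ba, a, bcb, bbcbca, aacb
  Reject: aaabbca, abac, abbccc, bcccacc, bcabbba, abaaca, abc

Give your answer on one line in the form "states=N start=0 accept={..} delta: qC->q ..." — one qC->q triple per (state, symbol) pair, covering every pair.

states=3 start=0 accept={0,1} delta: 0a->1 0b->0 0c->0 1a->0 1b->2 1c->2 2a->2 2b->1 2c->2

State merging on the prefix tree: take the shortest (then alphabetical) example prefix whose next move is undefined and point that move at state 0, else 1, else 2, ...; a target is out if some Accept/Reject pair would then sit in one state with the same input left (inseparable). If every existing state is out, open a new one.
a: 0a undefined. 0a->0: no, bc/abc meet in 0 with "bc" left. Open state 1: 0a->1.
b: 0b undefined. 0b->0: ok.
c: 0c undefined. 0c->0: ok.
aa: 1a undefined. 1a->0: ok.
ab: 1b undefined. 1b->0: no, c/abbccc meet in 0. 1b->1: no, c/abac meet in 0. Open state 2: 1b->2.
ac: 1c undefined. 1c->0: no, c/bcccacc meet in 0. 1c->1: no, bca/bcccacc meet in 1. 1c->2: ok.
aba: 2a undefined. 2a->0: no, c/abac meet in 0. 2a->1: no, abab/abac meet in 2. 2a->2: ok.
abb: 2b undefined. 2b->0: no, c/abbccc meet in 0. 2b->1: ok.
abc: 2c undefined. 2c->0: no, c/abac meet in 0. 2c->1: no, c/abaaca meet in 0. 2c->2: ok.
All examples now run through 3 states with every (state, symbol) defined. Accept strings end in {0,1}, Reject strings end in {2}; accept={0,1}.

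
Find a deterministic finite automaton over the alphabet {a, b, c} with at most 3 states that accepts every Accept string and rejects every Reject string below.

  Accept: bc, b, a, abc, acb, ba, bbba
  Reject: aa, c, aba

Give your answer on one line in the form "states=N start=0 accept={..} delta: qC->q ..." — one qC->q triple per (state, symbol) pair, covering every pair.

Fold the examples into a partial DFA from state 0: repeatedly fix the first undefined (state, symbol) met by the shortest-then-alphabetical prefix, trying targets in increasing order and rejecting any under which an Accept and a Reject string meet in one state with the same remainder; add a state when all current targets are rejected. Accepting states are where Accept strings end.
a: 0a undefined. 0a->0: no, a/aa meet in 0. Open state 1: 0a->1.
b: 0b undefined. 0b->0: no, bc/c meet in 0 with "c" left. 0b->1: no, ba/aa meet in 1 with "a" left. Open state 2: 0b->2.
c: 0c undefined. 0c->0: ok.
aa: 1a undefined. 1a->0: ok.
ab: 1b undefined. 1b->0: no, a/aba meet in 1. 1b->1: ok.
ac: 1c undefined. 1c->0: no, abc/aa meet in 0. 1c->1: ok.
ba: 2a undefined. 2a->0: no, ba/aa meet in 0. 2a->1: ok.
bb: 2b undefined. 2b->0: ok.
bc: 2c undefined. 2c->0: no, bc/aa meet in 0. 2c->1: ok.
All examples now run through 3 states with every (state, symbol) defined. Accept strings end in {1,2}, Reject strings end in {0}; accept={1,2}.

states=3 start=0 accept={1,2} delta: 0a->1 0b->2 0c->0 1a->0 1b->1 1c->1 2a->1 2b->0 2c->1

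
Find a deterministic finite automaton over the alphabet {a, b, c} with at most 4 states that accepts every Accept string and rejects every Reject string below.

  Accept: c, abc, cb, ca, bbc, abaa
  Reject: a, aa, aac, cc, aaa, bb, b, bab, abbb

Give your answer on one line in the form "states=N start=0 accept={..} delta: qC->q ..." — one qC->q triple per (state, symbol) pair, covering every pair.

Fold the examples into a partial DFA from state 0: repeatedly fix the first undefined (state, symbol) met by the shortest-then-alphabetical prefix, trying targets in increasing order and rejecting any under which an Accept and a Reject string meet in one state with the same remainder; add a state when all current targets are rejected. Accepting states are where Accept strings end.
a: 0a undefined. 0a->0: no, c/aac meet in 0 with "c" left. Open state 1: 0a->1.
b: 0b undefined. 0b->0: ok.
c: 0c undefined. 0c->0: no, c/cc meet in 0. 0c->1: no, c/a meet in 1. Open state 2: 0c->2.
aa: 1a undefined. 1a->0: no, c/aac meet in 2. 1a->1: ok.
ab: 1b undefined. 1b->0: no, abaa/a meet in 1. 1b->1: no, abc/aac meet in 1 with "c" left. 1b->2: no, c/bab meet in 2. Open state 3: 1b->3.
ca: 2a undefined. 2a->0: no, ca/bb meet in 0. 2a->1: no, ca/a meet in 1. 2a->2: ok.
cb: 2b undefined. 2b->0: no, cb/bb meet in 0. 2b->1: no, cb/a meet in 1. 2b->2: ok.
cc: 2c undefined. 2c->0: ok.
aac: 1c undefined. 1c->0: ok.
aba: 3a undefined. 3a->0: no, abaa/a meet in 1. 3a->1: no, abaa/a meet in 1. 3a->2: ok.
abb: 3b undefined. 3b->0: ok.
abc: 3c undefined. 3c->0: no, abc/aac meet in 0. 3c->1: no, abc/a meet in 1. 3c->2: ok.
All examples now run through 4 states with every (state, symbol) defined. Accept strings end in {2}, Reject strings end in {0,1,3}; accept={2}.

states=4 start=0 accept={2} delta: 0a->1 0b->0 0c->2 1a->1 1b->3 1c->0 2a->2 2b->2 2c->0 3a->2 3b->0 3c->2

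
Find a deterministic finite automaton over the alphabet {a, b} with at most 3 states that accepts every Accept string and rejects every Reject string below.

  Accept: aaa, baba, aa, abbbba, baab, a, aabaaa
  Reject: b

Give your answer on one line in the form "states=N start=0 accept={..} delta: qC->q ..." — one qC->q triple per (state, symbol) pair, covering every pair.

states=3 start=0 accept={0,2} delta: 0a->0 0b->1 1a->2 1b->0 2a->1 2b->0

State merging on the prefix tree: take the shortest (then alphabetical) example prefix whose next move is undefined and point that move at state 0, else 1, else 2, ...; a target is out if some Accept/Reject pair would then sit in one state with the same input left (inseparable). If every existing state is out, open a new one.
a: 0a undefined. 0a->0: ok.
b: 0b undefined. 0b->0: no, aaa/b meet in 0. Open state 1: 0b->1.
ba: 1a undefined. 1a->0: no, baab/b meet in 1. 1a->1: no, aabaaa/b meet in 1. Open state 2: 1a->2.
abb: 1b undefined. 1b->0: ok.
baa: 2a undefined. 2a->0: no, baab/b meet in 1. 2a->1: ok.
bab: 2b undefined. 2b->0: ok.
All examples now run through 3 states with every (state, symbol) defined. Accept strings end in {0,2}, Reject strings end in {1}; accept={0,2}.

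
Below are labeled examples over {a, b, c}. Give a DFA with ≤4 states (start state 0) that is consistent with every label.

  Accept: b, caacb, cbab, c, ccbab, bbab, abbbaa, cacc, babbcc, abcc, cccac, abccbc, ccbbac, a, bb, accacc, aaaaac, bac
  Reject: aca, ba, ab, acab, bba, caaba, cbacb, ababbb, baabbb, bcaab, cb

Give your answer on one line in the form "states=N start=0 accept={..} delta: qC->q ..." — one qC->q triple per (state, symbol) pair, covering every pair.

Fold the examples into a partial DFA from state 0: repeatedly fix the first undefined (state, symbol) met by the shortest-then-alphabetical prefix, trying targets in increasing order and rejecting any under which an Accept and a Reject string meet in one state with the same remainder; add a state when all current targets are rejected. Accepting states are where Accept strings end.
a: 0a undefined. 0a->0: no, b/ab meet in 0 with "b" left. Open state 1: 0a->1.
b: 0b undefined. 0b->0: no, bbab/ab meet in 1 with "b" left. 0b->1: no, bb/ab meet in 1 with "b" left. Open state 2: 0b->2.
c: 0c undefined. 0c->0: no, b/cb meet in 2. 0c->1: ok.
aa: 1a undefined. 1a->0: ok.
ab: 1b undefined. 1b->0: no, caacb/cbacb meet in 1 with "cb" left. 1b->1: no, c/ab meet in 1. 1b->2: no, b/ab meet in 2. Open state 3: 1b->3.
ac: 1c undefined. 1c->0: no, c/aca meet in 1. 1c->1: no, b/acab meet in 2. 1c->2: ok.
ba: 2a undefined. 2a->0: no, b/acab meet in 2. 2a->1: no, c/aca meet in 1. 2a->2: no, b/aca meet in 2. 2a->3: ok.
bb: 2b undefined. 2b->0: no, c/bba meet in 1. 2b->1: ok.
bc: 2c undefined. 2c->0: no, b/bcaab meet in 2. 2c->1: ok.
aba: 3a undefined. 3a->0: ok.
abb: 3b undefined. 3b->0: no, abbbaa/acab meet in 0. 3b->1: no, caacb/acab meet in 1. 3b->2: no, b/acab meet in 2. 3b->3: ok.
abc: 3c undefined. 3c->0: no, abccbc/bba meet in 0. 3c->1: ok.
All examples now run through 4 states with every (state, symbol) defined. Accept strings end in {1,2}, Reject strings end in {0,3}; accept={1,2}.

states=4 start=0 accept={1,2} delta: 0a->1 0b->2 0c->1 1a->0 1b->3 1c->2 2a->3 2b->1 2c->1 3a->0 3b->3 3c->1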